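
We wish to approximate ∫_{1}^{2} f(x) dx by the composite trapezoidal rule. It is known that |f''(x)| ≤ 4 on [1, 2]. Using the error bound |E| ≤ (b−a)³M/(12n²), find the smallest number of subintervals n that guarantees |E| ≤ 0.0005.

Need 4/(12n²) ≤ 0.0005.
n² ≥ 4/(12·0.0005) = 666.667 ⇒ n ≥ 25.8199, so the smallest n is 26.

26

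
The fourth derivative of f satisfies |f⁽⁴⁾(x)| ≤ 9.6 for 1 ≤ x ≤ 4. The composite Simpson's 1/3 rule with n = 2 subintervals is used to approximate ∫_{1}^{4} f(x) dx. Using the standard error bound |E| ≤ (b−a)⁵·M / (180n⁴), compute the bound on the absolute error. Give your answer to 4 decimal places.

0.8100

|E| ≤ (3)⁵·9.6 / (180·2⁴) = 2332.8/2880 = 0.8100.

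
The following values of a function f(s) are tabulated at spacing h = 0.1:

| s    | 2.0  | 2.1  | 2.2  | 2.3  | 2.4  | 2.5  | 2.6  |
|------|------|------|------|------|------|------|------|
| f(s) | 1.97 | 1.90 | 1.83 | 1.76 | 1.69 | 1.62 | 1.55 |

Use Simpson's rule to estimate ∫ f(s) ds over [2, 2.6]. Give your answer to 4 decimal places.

h = 0.1, n = 6.
(h/3)·[y₀ + 4y₁ + 2y₂ + 4y₃ + 2y₄ + 4y₅ + y₆] = 0.033333·(31.68) = 1.0560.

1.0560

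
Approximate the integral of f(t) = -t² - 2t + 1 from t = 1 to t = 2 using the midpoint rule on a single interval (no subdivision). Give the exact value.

-4.25

M = (b−a)·f(1.5) = 1·(-4.25) = -4.25.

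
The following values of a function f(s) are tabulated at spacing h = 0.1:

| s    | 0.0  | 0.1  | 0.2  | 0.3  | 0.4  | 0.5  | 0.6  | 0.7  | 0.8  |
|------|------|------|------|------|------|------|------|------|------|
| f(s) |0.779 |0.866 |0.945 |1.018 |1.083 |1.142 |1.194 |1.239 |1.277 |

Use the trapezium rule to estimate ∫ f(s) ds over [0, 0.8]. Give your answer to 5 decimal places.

0.85150

h = 0.1, n = 8.
(h/2)·[y₀ + 2y₁ + 2y₂ + 2y₃ + 2y₄ + 2y₅ + 2y₆ + 2y₇ + y₈] = 0.05·(17.030) = 0.85150.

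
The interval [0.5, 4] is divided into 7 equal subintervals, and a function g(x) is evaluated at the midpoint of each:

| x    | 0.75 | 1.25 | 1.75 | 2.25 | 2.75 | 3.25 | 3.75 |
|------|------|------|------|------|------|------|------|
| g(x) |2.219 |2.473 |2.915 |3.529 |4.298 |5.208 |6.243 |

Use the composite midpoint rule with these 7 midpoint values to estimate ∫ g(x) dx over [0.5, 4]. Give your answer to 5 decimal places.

13.44250

h = 0.5, n = 7.
h·[y(m₁) + y(m₂) + y(m₃) + y(m₄) + y(m₅) + y(m₆) + y(m₇)] = 0.5·(26.885) = 13.44250.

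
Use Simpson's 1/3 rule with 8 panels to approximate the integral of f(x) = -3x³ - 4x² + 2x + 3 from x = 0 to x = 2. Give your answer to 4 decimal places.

-12.6667

h = (2 − 0)/8 = 0.25.
Nodes x₀,…,x₈ = 0, 0.25, 0.5, 0.75, 1, 1.25, 1.5, 1.75, 2.
f(x) = -3x³ - 4x² + 2x + 3: f₀=3, f₁=3.203125, f₂=2.625, f₃=0.984375, f₄=-2, f₅=-6.609375, f₆=-13.125, f₇=-21.828125, f₈=-33.
(h/3)·[f₀ + 4f₁ + 2f₂ + 4f₃ + 2f₄ + 4f₅ + 2f₆ + 4f₇ + f₈] = 0.083333·(-152) = -12.6667.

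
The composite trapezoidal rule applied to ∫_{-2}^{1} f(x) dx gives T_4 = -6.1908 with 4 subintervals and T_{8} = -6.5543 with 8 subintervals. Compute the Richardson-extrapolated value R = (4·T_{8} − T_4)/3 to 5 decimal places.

R = (4·T_{8} − T_4) / 3 = (4·(-6.5543) − (-6.1908))/3 = (-20.0264)/3 = -6.67547.

-6.67547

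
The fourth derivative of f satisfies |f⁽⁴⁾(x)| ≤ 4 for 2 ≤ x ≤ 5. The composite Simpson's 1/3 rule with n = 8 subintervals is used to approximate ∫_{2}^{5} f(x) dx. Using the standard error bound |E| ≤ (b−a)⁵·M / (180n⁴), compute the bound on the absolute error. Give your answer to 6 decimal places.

0.001318

|E| ≤ (3)⁵·4 / (180·8⁴) = 972/737280 = 0.001318.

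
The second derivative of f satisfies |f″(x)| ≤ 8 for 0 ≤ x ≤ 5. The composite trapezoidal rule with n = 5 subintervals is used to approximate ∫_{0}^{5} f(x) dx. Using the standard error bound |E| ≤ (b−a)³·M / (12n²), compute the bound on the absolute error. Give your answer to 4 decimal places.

3.3333

|E| ≤ (5)³·8 / (12·5²) = 1000/300 = 3.3333.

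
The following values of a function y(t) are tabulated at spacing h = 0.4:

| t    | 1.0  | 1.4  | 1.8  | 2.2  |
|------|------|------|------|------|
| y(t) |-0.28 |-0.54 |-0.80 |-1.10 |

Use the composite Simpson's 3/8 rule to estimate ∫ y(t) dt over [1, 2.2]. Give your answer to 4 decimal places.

h = 0.4, n = 3.
(3h/8)·[y₀ + 3y₁ + 3y₂ + y₃] = 0.15·(-5.40) = -0.8100.

-0.8100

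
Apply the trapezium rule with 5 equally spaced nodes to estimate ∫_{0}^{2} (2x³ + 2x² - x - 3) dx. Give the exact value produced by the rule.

6

h = (2 − 0)/4 = 0.5.
Nodes x₀,…,x₄ = 0, 0.5, 1, 1.5, 2.
f(x) = 2x³ + 2x² - x - 3: f₀=-3, f₁=-2.75, f₂=0, f₃=6.75, f₄=19.
(h/2)·[f₀ + 2f₁ + 2f₂ + 2f₃ + f₄] = 0.25·(24) = 6.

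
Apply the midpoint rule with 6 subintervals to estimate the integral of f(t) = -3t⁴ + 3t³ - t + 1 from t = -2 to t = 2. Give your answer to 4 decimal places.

-30.9136

h = (2 − (-2))/6 = 0.666667.
Midpoints m₁,…,m₆ = -1.666667, -1, -0.333333, 0.333333, 1, 1.666667.
f(m₁)=-34.370370, f(m₂)=-4, f(m₃)=1.185185, f(m₄)=0.740741, f(m₅)=0, f(m₆)=-9.925926.
h·[f(m₁) + f(m₂) + f(m₃) + f(m₄) + f(m₅) + f(m₆)] = 0.666667·(-46.370370) = -30.9136.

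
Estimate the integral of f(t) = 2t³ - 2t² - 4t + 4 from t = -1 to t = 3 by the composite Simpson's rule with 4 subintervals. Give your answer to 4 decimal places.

21.3333

h = (3 − (-1))/4 = 1.
Nodes t₀,…,t₄ = -1, 0, 1, 2, 3.
f(t) = 2t³ - 2t² - 4t + 4: f₀=4, f₁=4, f₂=0, f₃=4, f₄=28.
(h/3)·[f₀ + 4f₁ + 2f₂ + 4f₃ + f₄] = 0.333333·(64) = 21.3333.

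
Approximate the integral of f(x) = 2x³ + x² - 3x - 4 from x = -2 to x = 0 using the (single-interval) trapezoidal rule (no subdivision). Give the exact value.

-14

T = (b−a)/2 · [f(-2) + f(0)] = 1·[(-10) + (-4)] = -14.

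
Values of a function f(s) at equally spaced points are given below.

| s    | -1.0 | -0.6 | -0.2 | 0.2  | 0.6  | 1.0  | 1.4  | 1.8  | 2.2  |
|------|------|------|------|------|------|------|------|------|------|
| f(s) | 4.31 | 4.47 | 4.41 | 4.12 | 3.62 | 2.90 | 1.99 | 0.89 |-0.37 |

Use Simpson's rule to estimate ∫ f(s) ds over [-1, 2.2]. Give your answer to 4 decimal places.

h = 0.4, n = 8.
(h/3)·[y₀ + 4y₁ + 2y₂ + 4y₃ + 2y₄ + 4y₅ + 2y₆ + 4y₇ + y₈] = 0.133333·(73.50) = 9.8000.

9.8000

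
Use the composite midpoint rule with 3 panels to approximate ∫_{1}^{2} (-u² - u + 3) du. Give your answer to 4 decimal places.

-0.8241

h = (2 − 1)/3 = 0.333333.
Midpoints m₁,…,m₃ = 1.166667, 1.5, 1.833333.
f(m₁)=0.472222, f(m₂)=-0.75, f(m₃)=-2.194444.
h·[f(m₁) + f(m₂) + f(m₃)] = 0.333333·(-2.472222) = -0.8241.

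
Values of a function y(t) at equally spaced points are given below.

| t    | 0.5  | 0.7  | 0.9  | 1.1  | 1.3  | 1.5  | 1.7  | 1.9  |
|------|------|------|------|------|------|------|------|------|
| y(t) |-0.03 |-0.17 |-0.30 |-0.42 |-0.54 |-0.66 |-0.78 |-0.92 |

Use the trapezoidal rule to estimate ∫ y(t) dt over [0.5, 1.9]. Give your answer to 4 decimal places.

h = 0.2, n = 7.
(h/2)·[y₀ + 2y₁ + 2y₂ + 2y₃ + 2y₄ + 2y₅ + 2y₆ + y₇] = 0.1·(-6.69) = -0.6690.

-0.6690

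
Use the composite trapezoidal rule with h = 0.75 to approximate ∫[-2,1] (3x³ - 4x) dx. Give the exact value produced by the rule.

-6.515625

h = (1 − (-2))/4 = 0.75.
Nodes x₀,…,x₄ = -2, -1.25, -0.5, 0.25, 1.
f(x) = 3x³ - 4x: f₀=-16, f₁=-0.859375, f₂=1.625, f₃=-0.953125, f₄=-1.
(h/2)·[f₀ + 2f₁ + 2f₂ + 2f₃ + f₄] = 0.375·(-17.375) = -6.515625.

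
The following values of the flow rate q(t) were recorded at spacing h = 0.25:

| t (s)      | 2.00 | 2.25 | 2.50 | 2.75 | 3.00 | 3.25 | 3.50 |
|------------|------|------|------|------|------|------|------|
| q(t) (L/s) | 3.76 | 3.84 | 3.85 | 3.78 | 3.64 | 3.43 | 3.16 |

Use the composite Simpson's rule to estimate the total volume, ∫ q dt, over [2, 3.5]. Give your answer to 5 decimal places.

5.50833

h = 0.25, n = 6.
(h/3)·[y₀ + 4y₁ + 2y₂ + 4y₃ + 2y₄ + 4y₅ + y₆] = 0.083333·(66.10) = 5.50833.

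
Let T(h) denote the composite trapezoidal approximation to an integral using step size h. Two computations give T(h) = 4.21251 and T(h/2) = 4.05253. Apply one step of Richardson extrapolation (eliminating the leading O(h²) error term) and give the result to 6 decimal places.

3.999203

R = (4·T(h/2) − T(h)) / 3 = (4·4.05253 − 4.21251)/3 = (11.99761)/3 = 3.999203.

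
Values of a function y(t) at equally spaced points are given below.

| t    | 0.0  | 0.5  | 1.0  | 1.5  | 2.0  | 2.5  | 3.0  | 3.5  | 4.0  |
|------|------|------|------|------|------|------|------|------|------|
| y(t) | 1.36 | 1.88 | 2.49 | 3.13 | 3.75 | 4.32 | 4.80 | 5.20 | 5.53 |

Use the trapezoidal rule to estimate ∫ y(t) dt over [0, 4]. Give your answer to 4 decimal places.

14.5075

h = 0.5, n = 8.
(h/2)·[y₀ + 2y₁ + 2y₂ + 2y₃ + 2y₄ + 2y₅ + 2y₆ + 2y₇ + y₈] = 0.25·(58.03) = 14.5075.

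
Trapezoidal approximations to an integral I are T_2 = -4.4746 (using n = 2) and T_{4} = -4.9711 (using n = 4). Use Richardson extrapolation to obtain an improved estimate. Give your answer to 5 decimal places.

R = (4·T_{4} − T_2) / 3 = (4·(-4.9711) − (-4.4746))/3 = (-15.4098)/3 = -5.13660.

-5.13660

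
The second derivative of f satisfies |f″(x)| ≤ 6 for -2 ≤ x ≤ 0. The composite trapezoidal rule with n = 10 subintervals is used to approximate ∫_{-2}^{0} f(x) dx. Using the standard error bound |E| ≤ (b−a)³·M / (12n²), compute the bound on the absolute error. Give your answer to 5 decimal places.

|E| ≤ (2)³·6 / (12·10²) = 48/1200 = 0.04000.

0.04000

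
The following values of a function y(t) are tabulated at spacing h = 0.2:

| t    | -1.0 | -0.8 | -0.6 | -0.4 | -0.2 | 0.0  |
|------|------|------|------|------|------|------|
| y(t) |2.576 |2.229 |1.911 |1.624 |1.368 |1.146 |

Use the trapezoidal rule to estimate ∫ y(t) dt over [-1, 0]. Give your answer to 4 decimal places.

h = 0.2, n = 5.
(h/2)·[y₀ + 2y₁ + 2y₂ + 2y₃ + 2y₄ + y₅] = 0.1·(17.986) = 1.7986.

1.7986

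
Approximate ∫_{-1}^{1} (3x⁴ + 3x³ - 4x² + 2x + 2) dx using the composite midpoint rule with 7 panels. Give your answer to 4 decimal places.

2.5073

h = (1 − (-1))/7 = 0.285714.
Midpoints m₁,…,m₇ = -0.857143, -0.571429, -0.285714, 0, 0.285714, 0.571429, 0.857143.
f(m₁)=-2.922949, f(m₂)=-0.688880, f(m₃)=1.052062, f(m₄)=2, f(m₅)=2.334860, f(m₆)=2.716368, f(m₇)=4.284048.
h·[f(m₁) + f(m₂) + f(m₃) + f(m₄) + f(m₅) + f(m₆) + f(m₇)] = 0.285714·(8.775510) = 2.5073.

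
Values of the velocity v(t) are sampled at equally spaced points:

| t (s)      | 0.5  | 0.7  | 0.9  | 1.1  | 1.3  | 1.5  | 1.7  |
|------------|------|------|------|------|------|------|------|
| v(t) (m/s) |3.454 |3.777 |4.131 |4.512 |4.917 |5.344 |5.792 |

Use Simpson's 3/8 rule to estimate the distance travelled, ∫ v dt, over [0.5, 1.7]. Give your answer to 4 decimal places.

5.4583

h = 0.2, n = 6.
(3h/8)·[y₀ + 3y₁ + 3y₂ + 2y₃ + 3y₄ + 3y₅ + y₆] = 0.075·(72.777) = 5.4583.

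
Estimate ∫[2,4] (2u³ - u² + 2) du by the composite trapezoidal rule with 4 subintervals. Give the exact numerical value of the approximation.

h = (4 − 2)/4 = 0.5.
Nodes u₀,…,u₄ = 2, 2.5, 3, 3.5, 4.
f(u) = 2u³ - u² + 2: f₀=14, f₁=27, f₂=47, f₃=75.5, f₄=114.
(h/2)·[f₀ + 2f₁ + 2f₂ + 2f₃ + f₄] = 0.25·(427) = 106.75.

106.75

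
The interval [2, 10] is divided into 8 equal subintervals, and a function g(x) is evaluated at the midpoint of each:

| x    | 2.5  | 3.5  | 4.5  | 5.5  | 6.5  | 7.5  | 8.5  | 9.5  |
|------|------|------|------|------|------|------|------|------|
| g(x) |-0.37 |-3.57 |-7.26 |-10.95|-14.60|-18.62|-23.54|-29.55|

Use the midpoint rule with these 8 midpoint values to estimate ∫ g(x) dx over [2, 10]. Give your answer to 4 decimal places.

h = 1, n = 8.
h·[y(m₁) + y(m₂) + y(m₃) + y(m₄) + y(m₅) + y(m₆) + y(m₇) + y(m₈)] = 1·(-108.46) = -108.4600.

-108.4600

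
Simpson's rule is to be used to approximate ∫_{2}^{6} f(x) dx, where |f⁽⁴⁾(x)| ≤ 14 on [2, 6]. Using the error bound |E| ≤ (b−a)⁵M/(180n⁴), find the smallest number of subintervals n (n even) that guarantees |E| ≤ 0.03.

8

Need 14336/(180n⁴) ≤ 0.03.
n⁴ ≥ 14336/(180·0.03) = 2654.81 ⇒ n ≥ 7.1781, so the smallest even n is 8. (n must be even for Simpson's rule.)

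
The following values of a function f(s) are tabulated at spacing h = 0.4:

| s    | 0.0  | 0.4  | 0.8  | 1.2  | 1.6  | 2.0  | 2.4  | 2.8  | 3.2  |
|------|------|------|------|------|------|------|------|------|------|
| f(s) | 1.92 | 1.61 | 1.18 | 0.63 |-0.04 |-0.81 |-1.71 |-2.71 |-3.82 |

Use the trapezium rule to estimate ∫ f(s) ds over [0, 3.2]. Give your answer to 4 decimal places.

h = 0.4, n = 8.
(h/2)·[y₀ + 2y₁ + 2y₂ + 2y₃ + 2y₄ + 2y₅ + 2y₆ + 2y₇ + y₈] = 0.2·(-5.60) = -1.1200.

-1.1200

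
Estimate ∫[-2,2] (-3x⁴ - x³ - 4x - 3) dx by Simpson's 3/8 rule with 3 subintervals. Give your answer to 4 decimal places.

h = (2 − (-2))/3 = 1.333333.
Nodes x₀,…,x₃ = -2, -0.666667, 0.666667, 2.
f(x) = -3x⁴ - x³ - 4x - 3: f₀=-35, f₁=-0.629630, f₂=-6.555556, f₃=-67.
(3h/8)·[f₀ + 3f₁ + 3f₂ + f₃] = 0.5·(-123.555556) = -61.7778.

-61.7778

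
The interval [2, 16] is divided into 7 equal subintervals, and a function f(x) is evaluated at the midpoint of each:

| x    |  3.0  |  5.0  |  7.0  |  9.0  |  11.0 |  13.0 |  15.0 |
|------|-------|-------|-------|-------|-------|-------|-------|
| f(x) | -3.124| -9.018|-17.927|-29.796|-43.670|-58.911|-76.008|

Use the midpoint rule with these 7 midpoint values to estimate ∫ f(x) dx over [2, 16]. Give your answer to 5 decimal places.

h = 2, n = 7.
h·[y(m₁) + y(m₂) + y(m₃) + y(m₄) + y(m₅) + y(m₆) + y(m₇)] = 2·(-238.454) = -476.90800.

-476.90800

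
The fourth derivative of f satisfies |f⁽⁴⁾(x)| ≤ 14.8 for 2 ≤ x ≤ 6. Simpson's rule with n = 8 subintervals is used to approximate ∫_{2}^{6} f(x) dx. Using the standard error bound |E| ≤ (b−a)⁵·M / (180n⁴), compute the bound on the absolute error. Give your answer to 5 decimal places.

0.02056

|E| ≤ (4)⁵·14.8 / (180·8⁴) = 15155.2/737280 = 0.02056.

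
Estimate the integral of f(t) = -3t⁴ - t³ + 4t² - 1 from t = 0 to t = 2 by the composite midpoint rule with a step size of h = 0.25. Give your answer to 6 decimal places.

h = (2 − 0)/8 = 0.25.
Midpoints m₁,…,m₈ = 0.125, 0.375, 0.625, 0.875, 1.125, 1.375, 1.625, 1.875.
f(m₁)=-0.940185546875, f(m₂)=-0.549560546875, f(m₃)=-0.139404296875, f(m₄)=-0.365966796875, f(m₅)=-2.166748046875, f(m₆)=-6.760498046875, f(m₇)=-15.647216796875, f(m₈)=-30.608154296875.
h·[f(m₁) + f(m₂) + f(m₃) + f(m₄) + f(m₅) + f(m₆) + f(m₇) + f(m₈)] = 0.25·(-57.177734375) = -14.294434.

-14.294434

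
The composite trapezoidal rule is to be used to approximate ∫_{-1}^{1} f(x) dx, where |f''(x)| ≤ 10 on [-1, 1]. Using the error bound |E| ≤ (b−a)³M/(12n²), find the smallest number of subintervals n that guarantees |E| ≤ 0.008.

Need 80/(12n²) ≤ 0.008.
n² ≥ 80/(12·0.008) = 833.333 ⇒ n ≥ 28.8675, so the smallest n is 29.

29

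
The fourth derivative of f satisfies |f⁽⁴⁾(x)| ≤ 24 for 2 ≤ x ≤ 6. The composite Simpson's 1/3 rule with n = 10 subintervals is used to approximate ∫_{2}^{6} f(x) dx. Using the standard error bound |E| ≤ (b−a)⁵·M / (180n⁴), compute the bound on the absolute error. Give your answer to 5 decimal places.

0.01365

|E| ≤ (4)⁵·24 / (180·10⁴) = 24576/1800000 = 0.01365.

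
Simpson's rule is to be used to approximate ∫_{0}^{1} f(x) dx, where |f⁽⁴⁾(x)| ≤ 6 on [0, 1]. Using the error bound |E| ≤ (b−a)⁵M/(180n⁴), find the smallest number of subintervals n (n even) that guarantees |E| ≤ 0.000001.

Need 6/(180n⁴) ≤ 0.000001.
n⁴ ≥ 6/(180·0.000001) = 33333.3 ⇒ n ≥ 13.5120, so the smallest even n is 14. (n must be even for Simpson's rule.)

14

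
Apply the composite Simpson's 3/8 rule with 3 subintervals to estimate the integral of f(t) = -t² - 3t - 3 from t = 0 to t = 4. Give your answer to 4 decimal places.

h = (4 − 0)/3 = 1.333333.
Nodes t₀,…,t₃ = 0, 1.333333, 2.666667, 4.
f(t) = -t² - 3t - 3: f₀=-3, f₁=-8.777778, f₂=-18.111111, f₃=-31.
(3h/8)·[f₀ + 3f₁ + 3f₂ + f₃] = 0.5·(-114.666667) = -57.3333.

-57.3333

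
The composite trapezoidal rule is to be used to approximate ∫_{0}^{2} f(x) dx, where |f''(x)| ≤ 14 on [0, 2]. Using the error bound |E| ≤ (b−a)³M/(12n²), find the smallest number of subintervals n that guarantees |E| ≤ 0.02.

22

Need 112/(12n²) ≤ 0.02.
n² ≥ 112/(12·0.02) = 466.667 ⇒ n ≥ 21.6025, so the smallest n is 22.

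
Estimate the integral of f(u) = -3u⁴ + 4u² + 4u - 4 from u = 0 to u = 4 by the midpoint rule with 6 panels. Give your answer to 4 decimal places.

-499.5062

h = (4 − 0)/6 = 0.666667.
Midpoints m₁,…,m₆ = 0.333333, 1, 1.666667, 2.333333, 3, 3.666667.
f(m₁)=-2.259259, f(m₂)=1, f(m₃)=-9.370370, f(m₄)=-61.814815, f(m₅)=-199, f(m₆)=-477.814815.
h·[f(m₁) + f(m₂) + f(m₃) + f(m₄) + f(m₅) + f(m₆)] = 0.666667·(-749.259259) = -499.5062.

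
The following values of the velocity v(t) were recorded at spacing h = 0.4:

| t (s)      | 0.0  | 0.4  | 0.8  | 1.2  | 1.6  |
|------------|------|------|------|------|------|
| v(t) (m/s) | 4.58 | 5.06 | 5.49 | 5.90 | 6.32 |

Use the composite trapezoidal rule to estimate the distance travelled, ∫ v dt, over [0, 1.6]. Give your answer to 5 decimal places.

8.76000

h = 0.4, n = 4.
(h/2)·[y₀ + 2y₁ + 2y₂ + 2y₃ + y₄] = 0.2·(43.80) = 8.76000.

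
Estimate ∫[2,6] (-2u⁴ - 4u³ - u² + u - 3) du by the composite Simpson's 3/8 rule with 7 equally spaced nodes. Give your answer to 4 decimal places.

-4443.4074

h = (6 − 2)/6 = 0.666667.
Nodes u₀,…,u₆ = 2, 2.666667, 3.333333, 4, 4.666667, 5.333333, 6.
f(u) = -2u⁴ - 4u³ - u² + u - 3: f₀=-69, f₁=-184.432099, f₂=-405.839506, f₃=-783, f₄=-1375.172840, f₅=-2251.098765, f₆=-3489.
(3h/8)·[f₀ + 3f₁ + 3f₂ + 2f₃ + 3f₄ + 3f₅ + f₆] = 0.25·(-17773.629630) = -4443.4074.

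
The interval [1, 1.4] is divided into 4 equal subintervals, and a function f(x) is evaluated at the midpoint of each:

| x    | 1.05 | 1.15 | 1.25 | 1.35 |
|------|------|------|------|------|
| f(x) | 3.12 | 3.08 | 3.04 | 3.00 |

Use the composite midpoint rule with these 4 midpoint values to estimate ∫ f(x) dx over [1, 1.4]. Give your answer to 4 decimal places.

1.2240

h = 0.1, n = 4.
h·[y(m₁) + y(m₂) + y(m₃) + y(m₄)] = 0.1·(12.24) = 1.2240.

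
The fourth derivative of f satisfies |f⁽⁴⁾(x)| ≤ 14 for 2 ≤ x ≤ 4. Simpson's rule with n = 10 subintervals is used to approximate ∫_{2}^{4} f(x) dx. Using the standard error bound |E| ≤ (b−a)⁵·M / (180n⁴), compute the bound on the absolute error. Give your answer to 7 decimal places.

|E| ≤ (2)⁵·14 / (180·10⁴) = 448/1800000 = 0.0002489.

0.0002489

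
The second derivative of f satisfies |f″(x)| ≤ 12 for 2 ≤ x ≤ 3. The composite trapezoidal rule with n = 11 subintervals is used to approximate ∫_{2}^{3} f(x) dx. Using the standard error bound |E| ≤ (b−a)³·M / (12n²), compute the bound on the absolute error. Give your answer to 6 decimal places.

|E| ≤ (1)³·12 / (12·11²) = 12/1452 = 0.008264.

0.008264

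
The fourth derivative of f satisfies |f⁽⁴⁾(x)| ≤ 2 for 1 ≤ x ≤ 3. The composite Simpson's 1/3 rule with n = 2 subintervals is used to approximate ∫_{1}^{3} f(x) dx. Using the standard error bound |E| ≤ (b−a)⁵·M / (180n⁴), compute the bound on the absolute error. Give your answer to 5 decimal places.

0.02222

|E| ≤ (2)⁵·2 / (180·2⁴) = 64/2880 = 0.02222.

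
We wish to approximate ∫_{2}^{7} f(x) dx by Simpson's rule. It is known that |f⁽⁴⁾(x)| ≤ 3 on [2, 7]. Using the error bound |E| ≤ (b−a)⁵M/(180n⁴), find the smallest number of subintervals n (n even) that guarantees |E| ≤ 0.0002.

24

Need 9375/(180n⁴) ≤ 0.0002.
n⁴ ≥ 9375/(180·0.0002) = 260417 ⇒ n ≥ 22.5901, so the smallest even n is 24. (n must be even for Simpson's rule.)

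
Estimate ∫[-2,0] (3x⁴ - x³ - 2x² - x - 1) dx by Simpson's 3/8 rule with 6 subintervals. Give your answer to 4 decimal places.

h = (0 − (-2))/6 = 0.333333.
Nodes x₀,…,x₆ = -2, -1.666667, -1.333333, -1, -0.666667, -0.333333, 0.
f(x) = 3x⁴ - x³ - 2x² - x - 1: f₀=49, f₁=22.888889, f₂=8.629630, f₃=2, f₄=-0.333333, f₅=-0.814815, f₆=-1.
(3h/8)·[f₀ + 3f₁ + 3f₂ + 2f₃ + 3f₄ + 3f₅ + f₆] = 0.125·(143.111111) = 17.8889.

17.8889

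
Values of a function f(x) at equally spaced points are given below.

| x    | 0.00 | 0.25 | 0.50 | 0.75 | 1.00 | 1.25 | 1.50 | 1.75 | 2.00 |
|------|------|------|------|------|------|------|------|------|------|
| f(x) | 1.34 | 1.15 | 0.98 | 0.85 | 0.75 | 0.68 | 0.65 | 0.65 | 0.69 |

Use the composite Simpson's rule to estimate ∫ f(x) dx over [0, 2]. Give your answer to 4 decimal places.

1.6758

h = 0.25, n = 8.
(h/3)·[y₀ + 4y₁ + 2y₂ + 4y₃ + 2y₄ + 4y₅ + 2y₆ + 4y₇ + y₈] = 0.083333·(20.11) = 1.6758.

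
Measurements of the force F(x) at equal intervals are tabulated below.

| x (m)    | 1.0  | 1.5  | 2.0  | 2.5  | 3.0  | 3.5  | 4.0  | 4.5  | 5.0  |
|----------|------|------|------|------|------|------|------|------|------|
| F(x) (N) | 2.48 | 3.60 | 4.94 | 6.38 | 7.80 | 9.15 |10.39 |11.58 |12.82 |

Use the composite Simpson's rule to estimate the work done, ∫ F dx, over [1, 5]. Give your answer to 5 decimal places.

h = 0.5, n = 8.
(h/3)·[y₀ + 4y₁ + 2y₂ + 4y₃ + 2y₄ + 4y₅ + 2y₆ + 4y₇ + y₈] = 0.166667·(184.40) = 30.73333.

30.73333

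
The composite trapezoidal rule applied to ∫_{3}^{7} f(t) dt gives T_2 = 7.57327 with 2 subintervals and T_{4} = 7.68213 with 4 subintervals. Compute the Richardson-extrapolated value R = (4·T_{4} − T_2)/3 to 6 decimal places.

R = (4·T_{4} − T_2) / 3 = (4·7.68213 − 7.57327)/3 = (23.15525)/3 = 7.718417.

7.718417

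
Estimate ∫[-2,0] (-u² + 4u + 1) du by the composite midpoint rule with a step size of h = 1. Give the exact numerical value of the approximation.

-8.5

h = (0 − (-2))/2 = 1.
Midpoints m₁,…,m₂ = -1.5, -0.5.
f(m₁)=-7.25, f(m₂)=-1.25.
h·[f(m₁) + f(m₂)] = 1·(-8.5) = -8.5.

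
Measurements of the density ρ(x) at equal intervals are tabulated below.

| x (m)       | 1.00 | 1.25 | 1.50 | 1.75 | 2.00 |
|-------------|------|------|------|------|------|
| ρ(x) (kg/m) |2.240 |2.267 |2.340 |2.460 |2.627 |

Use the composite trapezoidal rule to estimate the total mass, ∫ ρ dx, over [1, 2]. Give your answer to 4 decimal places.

h = 0.25, n = 4.
(h/2)·[y₀ + 2y₁ + 2y₂ + 2y₃ + y₄] = 0.125·(19.001) = 2.3751.

2.3751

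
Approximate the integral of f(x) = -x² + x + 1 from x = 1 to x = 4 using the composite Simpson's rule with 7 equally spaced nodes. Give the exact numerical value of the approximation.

-10.5

h = (4 − 1)/6 = 0.5.
Nodes x₀,…,x₆ = 1, 1.5, 2, 2.5, 3, 3.5, 4.
f(x) = -x² + x + 1: f₀=1, f₁=0.25, f₂=-1, f₃=-2.75, f₄=-5, f₅=-7.75, f₆=-11.
(h/3)·[f₀ + 4f₁ + 2f₂ + 4f₃ + 2f₄ + 4f₅ + f₆] = 0.166667·(-63) = -10.5.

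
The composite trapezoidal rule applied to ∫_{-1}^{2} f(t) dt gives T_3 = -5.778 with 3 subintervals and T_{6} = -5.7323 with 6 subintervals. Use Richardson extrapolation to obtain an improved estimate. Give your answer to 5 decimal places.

R = (4·T_{6} − T_3) / 3 = (4·(-5.7323) − (-5.778))/3 = (-17.1512)/3 = -5.71707.

-5.71707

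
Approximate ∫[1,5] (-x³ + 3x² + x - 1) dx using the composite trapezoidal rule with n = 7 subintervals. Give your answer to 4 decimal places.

h = (5 − 1)/7 = 0.571429.
Nodes x₀,…,x₇ = 1, 1.571429, 2.142857, 2.714286, 3.285714, 3.857143, 4.428571, 5.
f(x) = -x³ + 3x² + x - 1: f₀=2, f₁=4.099125, f₂=5.078717, f₃=3.819242, f₄=-0.798834, f₅=-9.895044, f₆=-24.588921, f₇=-46.
(h/2)·[f₀ + 2f₁ + 2f₂ + 2f₃ + 2f₄ + 2f₅ + 2f₆ + f₇] = 0.285714·(-88.571429) = -25.3061.

-25.3061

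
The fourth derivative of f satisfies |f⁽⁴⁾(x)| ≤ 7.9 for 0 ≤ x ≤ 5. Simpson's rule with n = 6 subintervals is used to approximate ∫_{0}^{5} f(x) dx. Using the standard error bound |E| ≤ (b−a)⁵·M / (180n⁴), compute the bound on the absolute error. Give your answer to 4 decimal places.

|E| ≤ (5)⁵·7.9 / (180·6⁴) = 24687.5/233280 = 0.1058.

0.1058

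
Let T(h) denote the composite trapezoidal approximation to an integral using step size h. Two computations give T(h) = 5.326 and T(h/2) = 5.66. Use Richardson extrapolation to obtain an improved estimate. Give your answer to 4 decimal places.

5.7713

R = (4·T(h/2) − T(h)) / 3 = (4·5.66 − 5.326)/3 = (17.314)/3 = 5.7713.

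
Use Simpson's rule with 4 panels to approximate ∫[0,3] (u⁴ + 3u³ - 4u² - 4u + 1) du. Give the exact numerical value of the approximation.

58.4765625

h = (3 − 0)/4 = 0.75.
Nodes u₀,…,u₄ = 0, 0.75, 1.5, 2.25, 3.
f(u) = u⁴ + 3u³ - 4u² - 4u + 1: f₀=1, f₁=-2.66796875, f₂=1.1875, f₃=31.55078125, f₄=115.
(h/3)·[f₀ + 4f₁ + 2f₂ + 4f₃ + f₄] = 0.25·(233.90625) = 58.4765625.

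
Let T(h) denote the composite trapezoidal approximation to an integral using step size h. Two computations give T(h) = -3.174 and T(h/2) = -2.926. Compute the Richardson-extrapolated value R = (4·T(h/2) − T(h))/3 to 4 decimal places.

R = (4·T(h/2) − T(h)) / 3 = (4·(-2.926) − (-3.174))/3 = (-8.530)/3 = -2.8433.

-2.8433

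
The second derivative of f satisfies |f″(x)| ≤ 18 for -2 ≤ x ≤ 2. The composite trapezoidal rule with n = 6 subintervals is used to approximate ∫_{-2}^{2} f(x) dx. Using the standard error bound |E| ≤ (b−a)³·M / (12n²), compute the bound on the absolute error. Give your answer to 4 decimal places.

2.6667

|E| ≤ (4)³·18 / (12·6²) = 1152/432 = 2.6667.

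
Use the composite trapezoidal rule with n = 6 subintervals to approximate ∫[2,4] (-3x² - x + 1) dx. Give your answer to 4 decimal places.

-60.1111

h = (4 − 2)/6 = 0.333333.
Nodes x₀,…,x₆ = 2, 2.333333, 2.666667, 3, 3.333333, 3.666667, 4.
f(x) = -3x² - x + 1: f₀=-13, f₁=-17.666667, f₂=-23, f₃=-29, f₄=-35.666667, f₅=-43, f₆=-51.
(h/2)·[f₀ + 2f₁ + 2f₂ + 2f₃ + 2f₄ + 2f₅ + f₆] = 0.166667·(-360.666667) = -60.1111.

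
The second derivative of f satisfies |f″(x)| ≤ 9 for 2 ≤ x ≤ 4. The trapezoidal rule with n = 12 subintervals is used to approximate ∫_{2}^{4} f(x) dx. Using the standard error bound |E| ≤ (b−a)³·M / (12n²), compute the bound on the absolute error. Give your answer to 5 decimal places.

|E| ≤ (2)³·9 / (12·12²) = 72/1728 = 0.04167.

0.04167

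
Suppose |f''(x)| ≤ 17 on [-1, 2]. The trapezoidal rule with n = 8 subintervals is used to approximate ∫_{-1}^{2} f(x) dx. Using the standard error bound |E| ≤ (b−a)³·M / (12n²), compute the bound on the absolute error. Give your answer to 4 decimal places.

|E| ≤ (3)³·17 / (12·8²) = 459/768 = 0.5977.

0.5977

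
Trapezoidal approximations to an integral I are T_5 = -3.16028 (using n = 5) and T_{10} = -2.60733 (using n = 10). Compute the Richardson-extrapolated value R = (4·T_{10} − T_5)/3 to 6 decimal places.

-2.423013

R = (4·T_{10} − T_5) / 3 = (4·(-2.60733) − (-3.16028))/3 = (-7.26904)/3 = -2.423013.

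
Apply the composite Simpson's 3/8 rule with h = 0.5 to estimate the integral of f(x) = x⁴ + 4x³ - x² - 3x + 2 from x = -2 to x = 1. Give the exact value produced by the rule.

-0.84375

h = (1 − (-2))/6 = 0.5.
Nodes x₀,…,x₆ = -2, -1.5, -1, -0.5, 0, 0.5, 1.
f(x) = x⁴ + 4x³ - x² - 3x + 2: f₀=-12, f₁=-4.1875, f₂=1, f₃=2.8125, f₄=2, f₅=0.8125, f₆=3.
(3h/8)·[f₀ + 3f₁ + 3f₂ + 2f₃ + 3f₄ + 3f₅ + f₆] = 0.1875·(-4.5) = -0.84375.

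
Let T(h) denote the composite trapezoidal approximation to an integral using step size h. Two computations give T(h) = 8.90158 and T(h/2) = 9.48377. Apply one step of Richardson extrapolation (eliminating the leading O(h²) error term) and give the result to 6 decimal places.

R = (4·T(h/2) − T(h)) / 3 = (4·9.48377 − 8.90158)/3 = (29.03350)/3 = 9.677833.

9.677833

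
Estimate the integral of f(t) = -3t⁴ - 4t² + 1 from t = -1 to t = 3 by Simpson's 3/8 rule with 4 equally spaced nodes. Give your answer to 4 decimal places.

h = (3 − (-1))/3 = 1.333333.
Nodes t₀,…,t₃ = -1, 0.333333, 1.666667, 3.
f(t) = -3t⁴ - 4t² + 1: f₀=-6, f₁=0.518519, f₂=-33.259259, f₃=-278.
(3h/8)·[f₀ + 3f₁ + 3f₂ + f₃] = 0.5·(-382.222222) = -191.1111.

-191.1111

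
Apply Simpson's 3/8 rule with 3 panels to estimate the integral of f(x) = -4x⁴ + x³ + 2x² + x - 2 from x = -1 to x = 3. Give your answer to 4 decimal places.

-175.7037

h = (3 − (-1))/3 = 1.333333.
Nodes x₀,…,x₃ = -1, 0.333333, 1.666667, 3.
f(x) = -4x⁴ + x³ + 2x² + x - 2: f₀=-6, f₁=-1.456790, f₂=-21.012346, f₃=-278.
(3h/8)·[f₀ + 3f₁ + 3f₂ + f₃] = 0.5·(-351.407407) = -175.7037.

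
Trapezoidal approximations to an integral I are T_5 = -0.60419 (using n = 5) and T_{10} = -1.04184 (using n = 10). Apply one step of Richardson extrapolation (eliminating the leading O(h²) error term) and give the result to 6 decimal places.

R = (4·T_{10} − T_5) / 3 = (4·(-1.04184) − (-0.60419))/3 = (-3.56317)/3 = -1.187723.

-1.187723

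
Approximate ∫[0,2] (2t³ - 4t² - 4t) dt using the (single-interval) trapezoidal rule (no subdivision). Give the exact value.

T = (b−a)/2 · [f(0) + f(2)] = 1·[0 + (-8)] = -8.

-8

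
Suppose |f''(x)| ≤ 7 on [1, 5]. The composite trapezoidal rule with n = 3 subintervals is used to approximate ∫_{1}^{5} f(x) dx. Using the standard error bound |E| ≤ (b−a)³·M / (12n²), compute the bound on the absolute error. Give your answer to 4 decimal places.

4.1481

|E| ≤ (4)³·7 / (12·3²) = 448/108 = 4.1481.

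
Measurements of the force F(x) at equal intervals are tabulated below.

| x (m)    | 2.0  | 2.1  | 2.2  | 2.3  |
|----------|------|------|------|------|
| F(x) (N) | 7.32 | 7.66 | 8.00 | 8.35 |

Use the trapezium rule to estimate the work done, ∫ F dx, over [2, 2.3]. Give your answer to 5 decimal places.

2.34950

h = 0.1, n = 3.
(h/2)·[y₀ + 2y₁ + 2y₂ + y₃] = 0.05·(46.99) = 2.34950.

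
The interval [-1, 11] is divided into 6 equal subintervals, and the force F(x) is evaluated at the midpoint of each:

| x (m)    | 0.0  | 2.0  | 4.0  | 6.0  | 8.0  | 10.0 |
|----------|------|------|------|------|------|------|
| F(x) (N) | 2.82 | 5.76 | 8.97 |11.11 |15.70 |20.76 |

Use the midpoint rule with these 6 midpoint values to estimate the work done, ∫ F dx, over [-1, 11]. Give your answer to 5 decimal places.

h = 2, n = 6.
h·[y(m₁) + y(m₂) + y(m₃) + y(m₄) + y(m₅) + y(m₆)] = 2·(65.12) = 130.24000.

130.24000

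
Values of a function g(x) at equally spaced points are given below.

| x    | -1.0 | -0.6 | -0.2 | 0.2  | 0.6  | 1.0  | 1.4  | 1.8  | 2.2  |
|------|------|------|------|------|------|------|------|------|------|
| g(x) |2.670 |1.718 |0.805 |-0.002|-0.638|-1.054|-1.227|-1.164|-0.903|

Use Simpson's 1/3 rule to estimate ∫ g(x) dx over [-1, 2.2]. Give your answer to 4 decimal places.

h = 0.4, n = 8.
(h/3)·[y₀ + 4y₁ + 2y₂ + 4y₃ + 2y₄ + 4y₅ + 2y₆ + 4y₇ + y₈] = 0.133333·(-2.361) = -0.3148.

-0.3148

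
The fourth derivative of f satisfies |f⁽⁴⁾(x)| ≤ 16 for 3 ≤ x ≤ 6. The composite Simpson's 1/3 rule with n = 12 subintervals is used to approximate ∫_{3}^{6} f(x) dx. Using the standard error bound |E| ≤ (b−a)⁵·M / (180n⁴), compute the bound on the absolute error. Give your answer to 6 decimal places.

0.001042

|E| ≤ (3)⁵·16 / (180·12⁴) = 3888/3732480 = 0.001042.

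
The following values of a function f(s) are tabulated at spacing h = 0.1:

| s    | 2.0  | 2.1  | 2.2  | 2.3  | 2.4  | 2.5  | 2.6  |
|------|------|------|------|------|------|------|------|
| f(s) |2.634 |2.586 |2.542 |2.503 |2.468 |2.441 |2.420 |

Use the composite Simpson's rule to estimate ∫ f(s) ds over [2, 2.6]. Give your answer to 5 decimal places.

h = 0.1, n = 6.
(h/3)·[y₀ + 4y₁ + 2y₂ + 4y₃ + 2y₄ + 4y₅ + y₆] = 0.033333·(45.194) = 1.50647.

1.50647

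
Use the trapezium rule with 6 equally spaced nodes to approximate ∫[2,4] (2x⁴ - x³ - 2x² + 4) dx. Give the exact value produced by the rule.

312.84992

h = (4 − 2)/5 = 0.4.
Nodes x₀,…,x₅ = 2, 2.4, 2.8, 3.2, 3.6, 4.
f(x) = 2x⁴ - x³ - 2x² + 4: f₀=20, f₁=45.0112, f₂=89.2992, f₃=160.4672, f₄=267.3472, f₅=420.
(h/2)·[f₀ + 2f₁ + 2f₂ + 2f₃ + 2f₄ + f₅] = 0.2·(1564.2496) = 312.84992.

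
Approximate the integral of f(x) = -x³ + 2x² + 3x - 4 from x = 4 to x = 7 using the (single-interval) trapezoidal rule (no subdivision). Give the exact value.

-378

T = (b−a)/2 · [f(4) + f(7)] = 1.5·[(-24) + (-228)] = -378.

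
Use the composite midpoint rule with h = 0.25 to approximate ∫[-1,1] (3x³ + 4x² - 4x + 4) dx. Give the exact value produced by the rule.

10.625

h = (1 − (-1))/8 = 0.25.
Midpoints m₁,…,m₈ = -0.875, -0.625, -0.375, -0.125, 0.125, 0.375, 0.625, 0.875.
f(m₁)=8.552734375, f(m₂)=7.330078125, f(m₃)=5.904296875, f(m₄)=4.556640625, f(m₅)=3.568359375, f(m₆)=3.220703125, f(m₇)=3.794921875, f(m₈)=5.572265625.
h·[f(m₁) + f(m₂) + f(m₃) + f(m₄) + f(m₅) + f(m₆) + f(m₇) + f(m₈)] = 0.25·(42.5) = 10.625.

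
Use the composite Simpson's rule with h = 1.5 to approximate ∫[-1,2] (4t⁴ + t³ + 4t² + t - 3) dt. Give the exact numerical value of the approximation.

42.75

h = (2 − (-1))/2 = 1.5.
Nodes t₀,…,t₂ = -1, 0.5, 2.
f(t) = 4t⁴ + t³ + 4t² + t - 3: f₀=3, f₁=-1.125, f₂=87.
(h/3)·[f₀ + 4f₁ + f₂] = 0.5·(85.5) = 42.75.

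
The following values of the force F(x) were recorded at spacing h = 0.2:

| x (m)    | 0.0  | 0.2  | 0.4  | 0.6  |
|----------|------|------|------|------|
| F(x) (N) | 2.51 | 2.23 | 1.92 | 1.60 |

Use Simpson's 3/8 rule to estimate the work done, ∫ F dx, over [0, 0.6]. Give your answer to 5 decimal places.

h = 0.2, n = 3.
(3h/8)·[y₀ + 3y₁ + 3y₂ + y₃] = 0.075·(16.56) = 1.24200.

1.24200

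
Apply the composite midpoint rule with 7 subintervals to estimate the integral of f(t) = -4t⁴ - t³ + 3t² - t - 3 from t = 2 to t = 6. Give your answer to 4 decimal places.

-6288.9913

h = (6 − 2)/7 = 0.571429.
Midpoints m₁,…,m₇ = 2.285714, 2.857143, 3.428571, 4, 4.571429, 5.142857, 5.714286.
f(m₁)=-110.735110, f(m₂)=-271.246564, f(m₃)=-564.196168, f(m₄)=-1047, f(m₅)=-1787.309871, f(m₆)=-2863.013328, f(m₇)=-4362.233653.
h·[f(m₁) + f(m₂) + f(m₃) + f(m₄) + f(m₅) + f(m₆) + f(m₇)] = 0.571429·(-11005.734694) = -6288.9913.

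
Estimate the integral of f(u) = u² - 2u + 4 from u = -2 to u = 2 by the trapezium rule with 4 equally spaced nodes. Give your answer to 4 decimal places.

h = (2 − (-2))/3 = 1.333333.
Nodes u₀,…,u₃ = -2, -0.666667, 0.666667, 2.
f(u) = u² - 2u + 4: f₀=12, f₁=5.777778, f₂=3.111111, f₃=4.
(h/2)·[f₀ + 2f₁ + 2f₂ + f₃] = 0.666667·(33.777778) = 22.5185.

22.5185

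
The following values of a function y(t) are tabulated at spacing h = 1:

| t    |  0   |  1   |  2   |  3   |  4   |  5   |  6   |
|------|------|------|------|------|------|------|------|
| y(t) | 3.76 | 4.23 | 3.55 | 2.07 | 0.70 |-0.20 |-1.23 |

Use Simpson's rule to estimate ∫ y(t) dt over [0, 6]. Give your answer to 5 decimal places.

11.81000

h = 1, n = 6.
(h/3)·[y₀ + 4y₁ + 2y₂ + 4y₃ + 2y₄ + 4y₅ + y₆] = 0.333333·(35.43) = 11.81000.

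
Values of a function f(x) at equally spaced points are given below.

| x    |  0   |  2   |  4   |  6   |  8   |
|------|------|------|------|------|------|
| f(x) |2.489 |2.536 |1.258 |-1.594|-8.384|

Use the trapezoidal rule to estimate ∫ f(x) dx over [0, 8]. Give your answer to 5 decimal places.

h = 2, n = 4.
(h/2)·[y₀ + 2y₁ + 2y₂ + 2y₃ + y₄] = 1·(-1.495) = -1.49500.

-1.49500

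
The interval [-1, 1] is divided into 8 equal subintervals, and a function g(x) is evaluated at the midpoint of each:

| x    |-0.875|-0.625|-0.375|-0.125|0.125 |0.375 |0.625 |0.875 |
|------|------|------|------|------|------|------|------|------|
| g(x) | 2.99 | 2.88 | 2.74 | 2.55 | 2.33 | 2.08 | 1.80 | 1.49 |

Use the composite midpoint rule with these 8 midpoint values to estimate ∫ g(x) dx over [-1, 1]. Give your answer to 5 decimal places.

h = 0.25, n = 8.
h·[y(m₁) + y(m₂) + y(m₃) + y(m₄) + y(m₅) + y(m₆) + y(m₇) + y(m₈)] = 0.25·(18.86) = 4.71500.

4.71500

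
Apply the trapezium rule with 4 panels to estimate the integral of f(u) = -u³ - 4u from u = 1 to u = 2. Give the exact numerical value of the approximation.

-9.796875

h = (2 − 1)/4 = 0.25.
Nodes u₀,…,u₄ = 1, 1.25, 1.5, 1.75, 2.
f(u) = -u³ - 4u: f₀=-5, f₁=-6.953125, f₂=-9.375, f₃=-12.359375, f₄=-16.
(h/2)·[f₀ + 2f₁ + 2f₂ + 2f₃ + f₄] = 0.125·(-78.375) = -9.796875.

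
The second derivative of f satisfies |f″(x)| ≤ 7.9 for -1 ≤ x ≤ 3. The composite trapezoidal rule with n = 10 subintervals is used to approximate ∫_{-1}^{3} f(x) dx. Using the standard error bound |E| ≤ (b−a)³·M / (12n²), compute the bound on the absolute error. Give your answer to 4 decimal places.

|E| ≤ (4)³·7.9 / (12·10²) = 505.6/1200 = 0.4213.

0.4213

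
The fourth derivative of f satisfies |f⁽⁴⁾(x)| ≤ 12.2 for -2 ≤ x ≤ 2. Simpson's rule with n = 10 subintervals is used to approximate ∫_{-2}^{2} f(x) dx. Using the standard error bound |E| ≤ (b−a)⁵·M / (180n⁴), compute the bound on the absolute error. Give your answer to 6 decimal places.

|E| ≤ (4)⁵·12.2 / (180·10⁴) = 12492.8/1800000 = 0.006940.

0.006940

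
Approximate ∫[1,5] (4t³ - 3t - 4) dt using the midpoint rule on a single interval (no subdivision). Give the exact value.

380

M = (b−a)·f(3) = 4·(95) = 380.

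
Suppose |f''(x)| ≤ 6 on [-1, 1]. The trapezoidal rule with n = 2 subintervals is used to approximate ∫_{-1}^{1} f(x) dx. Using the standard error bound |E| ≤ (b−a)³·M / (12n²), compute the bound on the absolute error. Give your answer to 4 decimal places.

|E| ≤ (2)³·6 / (12·2²) = 48/48 = 1.0000.

1.0000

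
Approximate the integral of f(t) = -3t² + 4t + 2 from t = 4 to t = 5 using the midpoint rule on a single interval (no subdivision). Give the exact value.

M = (b−a)·f(4.5) = 1·(-40.75) = -40.75.

-40.75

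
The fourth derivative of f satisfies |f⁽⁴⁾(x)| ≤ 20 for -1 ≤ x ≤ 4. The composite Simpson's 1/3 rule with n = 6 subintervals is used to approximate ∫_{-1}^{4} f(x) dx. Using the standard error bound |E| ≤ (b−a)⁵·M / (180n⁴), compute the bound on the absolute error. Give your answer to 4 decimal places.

0.2679

|E| ≤ (5)⁵·20 / (180·6⁴) = 62500/233280 = 0.2679.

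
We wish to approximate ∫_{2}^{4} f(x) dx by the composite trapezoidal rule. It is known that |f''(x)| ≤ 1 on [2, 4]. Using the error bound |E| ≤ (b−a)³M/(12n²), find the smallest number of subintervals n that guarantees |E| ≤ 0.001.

26

Need 8/(12n²) ≤ 0.001.
n² ≥ 8/(12·0.001) = 666.667 ⇒ n ≥ 25.8199, so the smallest n is 26.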